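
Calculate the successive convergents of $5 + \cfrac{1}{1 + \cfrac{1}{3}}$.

Using the convergent recurrence p_i = a_i*p_{i-1} + p_{i-2}, q_i = a_i*q_{i-1} + q_{i-2} with p_{-2}=0, p_{-1}=1, q_{-2}=1, q_{-1}=0:
  i=0: a_0=5, p_0 = 5*1 + 0 = 5, q_0 = 5*0 + 1 = 1.
  i=1: a_1=1, p_1 = 1*5 + 1 = 6, q_1 = 1*1 + 0 = 1.
  i=2: a_2=3, p_2 = 3*6 + 5 = 23, q_2 = 3*1 + 1 = 4.

5/1, 6/1, 23/4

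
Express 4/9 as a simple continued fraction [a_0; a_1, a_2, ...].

Run the Euclidean algorithm on 4 and 9; the successive quotients are the partial quotients a_0, a_1, ... (each step inverts the fractional part left over by the previous one):
  4 = 0*9 + 4, so a_0 = 0.
  9 = 2*4 + 1, so a_1 = 2.
  4 = 4*1 + 0, so a_2 = 4.
The remainder reaches 0 after 3 divisions, so the expansion has 3 partial quotients, read off in order.

[0; 2, 4]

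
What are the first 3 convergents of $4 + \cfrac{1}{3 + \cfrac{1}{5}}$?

Using the convergent recurrence p_i = a_i*p_{i-1} + p_{i-2}, q_i = a_i*q_{i-1} + q_{i-2} with p_{-2}=0, p_{-1}=1, q_{-2}=1, q_{-1}=0:
  i=0: a_0=4, p_0 = 4*1 + 0 = 4, q_0 = 4*0 + 1 = 1.
  i=1: a_1=3, p_1 = 3*4 + 1 = 13, q_1 = 3*1 + 0 = 3.
  i=2: a_2=5, p_2 = 5*13 + 4 = 69, q_2 = 5*3 + 1 = 16.

4/1, 13/3, 69/16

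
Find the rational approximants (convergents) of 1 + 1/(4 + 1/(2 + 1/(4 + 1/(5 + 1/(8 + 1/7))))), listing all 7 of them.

Using the convergent recurrence p_i = a_i*p_{i-1} + p_{i-2}, q_i = a_i*q_{i-1} + q_{i-2} with p_{-2}=0, p_{-1}=1, q_{-2}=1, q_{-1}=0:
  i=0: a_0=1, p_0 = 1*1 + 0 = 1, q_0 = 1*0 + 1 = 1.
  i=1: a_1=4, p_1 = 4*1 + 1 = 5, q_1 = 4*1 + 0 = 4.
  i=2: a_2=2, p_2 = 2*5 + 1 = 11, q_2 = 2*4 + 1 = 9.
  i=3: a_3=4, p_3 = 4*11 + 5 = 49, q_3 = 4*9 + 4 = 40.
  i=4: a_4=5, p_4 = 5*49 + 11 = 256, q_4 = 5*40 + 9 = 209.
  i=5: a_5=8, p_5 = 8*256 + 49 = 2097, q_5 = 8*209 + 40 = 1712.
  i=6: a_6=7, p_6 = 7*2097 + 256 = 14935, q_6 = 7*1712 + 209 = 12193.

1/1, 5/4, 11/9, 49/40, 256/209, 2097/1712, 14935/12193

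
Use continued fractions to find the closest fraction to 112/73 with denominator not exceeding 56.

66/43

Expand x = 112/73 as a continued fraction with the Euclidean algorithm:
  112 = 1*73 + 39, so a_0 = 1.
  73 = 1*39 + 34, so a_1 = 1.
  39 = 1*34 + 5, so a_2 = 1.
  34 = 6*5 + 4, so a_3 = 6.
  5 = 1*4 + 1, so a_4 = 1.
  4 = 4*1 + 0, so a_5 = 4.
so x = [1; 1, 1, 6, 1, 4].
Convergents (p_i = a_i*p_{i-1} + p_{i-2}, q_i = a_i*q_{i-1} + q_{i-2} with p_{-2}=0, p_{-1}=1, q_{-2}=1, q_{-1}=0), until the denominator exceeds 56:
  i=0: a_0=1, p_0 = 1*1 + 0 = 1, q_0 = 1*0 + 1 = 1.
  i=1: a_1=1, p_1 = 1*1 + 1 = 2, q_1 = 1*1 + 0 = 1.
  i=2: a_2=1, p_2 = 1*2 + 1 = 3, q_2 = 1*1 + 1 = 2.
  i=3: a_3=6, p_3 = 6*3 + 2 = 20, q_3 = 6*2 + 1 = 13.
  i=4: a_4=1, p_4 = 1*20 + 3 = 23, q_4 = 1*13 + 2 = 15.
  i=5: a_5=4, p_5 = 4*23 + 20 = 112, q_5 = 4*15 + 13 = 73.
q_5 = 73 > 56, so the last convergent with denominator <= 56 is p_4/q_4 = 23/15.
The closest fraction with denominator <= 56 is either p_4/q_4 or the intermediate fraction (k*p_4 + p_3)/(k*q_4 + q_3) with the largest k >= 1 whose denominator stays <= 56; these approach x as k grows, and every other convergent or intermediate fraction in range is farther away.
Largest k: floor((56 - q_3)/q_4) = floor((56 - 13)/15) = 2.
That gives (2*23 + 20)/(2*15 + 13) = 66/43.
Compare the errors: |x - 23/15| = |112*15 - 23*73|/(73*15) = 1/1095, and |x - 66/43| = |112*43 - 66*73|/(73*43) = 2/3139.
Cross-multiplying, 2*1095 = 2190 < 3139 = 1*3139, so 2/3139 is smaller: the intermediate fraction 66/43 is closer to x than 23/15.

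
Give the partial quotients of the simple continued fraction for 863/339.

[2; 1, 1, 4, 1, 30]

Run the Euclidean algorithm on 863 and 339; the successive quotients are the partial quotients a_0, a_1, ... (each step inverts the fractional part left over by the previous one):
  863 = 2*339 + 185, so a_0 = 2.
  339 = 1*185 + 154, so a_1 = 1.
  185 = 1*154 + 31, so a_2 = 1.
  154 = 4*31 + 30, so a_3 = 4.
  31 = 1*30 + 1, so a_4 = 1.
  30 = 30*1 + 0, so a_5 = 30.
The remainder reaches 0 after 6 divisions, so the expansion has 6 partial quotients, read off in order.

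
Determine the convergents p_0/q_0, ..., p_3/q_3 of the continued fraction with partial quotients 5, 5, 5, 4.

5/1, 26/5, 135/26, 566/109

Using the convergent recurrence p_i = a_i*p_{i-1} + p_{i-2}, q_i = a_i*q_{i-1} + q_{i-2} with p_{-2}=0, p_{-1}=1, q_{-2}=1, q_{-1}=0:
  i=0: a_0=5, p_0 = 5*1 + 0 = 5, q_0 = 5*0 + 1 = 1.
  i=1: a_1=5, p_1 = 5*5 + 1 = 26, q_1 = 5*1 + 0 = 5.
  i=2: a_2=5, p_2 = 5*26 + 5 = 135, q_2 = 5*5 + 1 = 26.
  i=3: a_3=4, p_3 = 4*135 + 26 = 566, q_3 = 4*26 + 5 = 109.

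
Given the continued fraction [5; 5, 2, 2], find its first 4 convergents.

5/1, 26/5, 57/11, 140/27

Using the convergent recurrence p_i = a_i*p_{i-1} + p_{i-2}, q_i = a_i*q_{i-1} + q_{i-2} with p_{-2}=0, p_{-1}=1, q_{-2}=1, q_{-1}=0:
  i=0: a_0=5, p_0 = 5*1 + 0 = 5, q_0 = 5*0 + 1 = 1.
  i=1: a_1=5, p_1 = 5*5 + 1 = 26, q_1 = 5*1 + 0 = 5.
  i=2: a_2=2, p_2 = 2*26 + 5 = 57, q_2 = 2*5 + 1 = 11.
  i=3: a_3=2, p_3 = 2*57 + 26 = 140, q_3 = 2*11 + 5 = 27.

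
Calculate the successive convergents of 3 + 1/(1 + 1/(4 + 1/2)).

Using the convergent recurrence p_i = a_i*p_{i-1} + p_{i-2}, q_i = a_i*q_{i-1} + q_{i-2} with p_{-2}=0, p_{-1}=1, q_{-2}=1, q_{-1}=0:
  i=0: a_0=3, p_0 = 3*1 + 0 = 3, q_0 = 3*0 + 1 = 1.
  i=1: a_1=1, p_1 = 1*3 + 1 = 4, q_1 = 1*1 + 0 = 1.
  i=2: a_2=4, p_2 = 4*4 + 3 = 19, q_2 = 4*1 + 1 = 5.
  i=3: a_3=2, p_3 = 2*19 + 4 = 42, q_3 = 2*5 + 1 = 11.

3/1, 4/1, 19/5, 42/11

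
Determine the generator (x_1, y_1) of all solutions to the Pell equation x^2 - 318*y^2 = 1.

First expand sqrt(318) as a continued fraction. With x_i = (sqrt(318) + m_i)/d_i and (m_0, d_0) = (0, 1): a_0 = floor(sqrt(318)) = 17, since 17^2 = 289 <= 318 < 324 = 18^2.
Iterate m_{i+1} = d_i*a_i - m_i, d_{i+1} = (318 - m_{i+1}^2)/d_i, a_{i+1} = floor((a_0 + m_{i+1})/d_{i+1}):
  m_1 = 1*17 - 0 = 17, d_1 = (318 - 17^2)/1 = 29/1 = 29, a_1 = floor((17 + 17)/29) = 1.
  m_2 = 29*1 - 17 = 12, d_2 = (318 - 12^2)/29 = 174/29 = 6, a_2 = floor((17 + 12)/6) = 4.
  m_3 = 6*4 - 12 = 12, d_3 = (318 - 12^2)/6 = 174/6 = 29, a_3 = floor((17 + 12)/29) = 1.
  m_4 = 29*1 - 12 = 17, d_4 = (318 - 17^2)/29 = 29/29 = 1, a_4 = floor((17 + 17)/1) = 34.
  m_5 = 1*34 - 17 = 17, d_5 = (318 - 17^2)/1 = 29/1 = 29: (m_5, d_5) = (m_1, d_1) = (17, 29), so from here the quotients repeat a_1, ..., a_4; the period length is 4.
So sqrt(318) = [17; (1, 4, 1, 34)] with period length k = 4.
k is even, so the fundamental solution of x^2 - 318y^2 = 1 is (p_{k-1}, q_{k-1}) = (p_3, q_3); compute convergents through index 3.
Convergents (p_i = a_i*p_{i-1} + p_{i-2}, q_i = a_i*q_{i-1} + q_{i-2} with p_{-2}=0, p_{-1}=1, q_{-2}=1, q_{-1}=0):
  i=0: a_0=17, p_0 = 17*1 + 0 = 17, q_0 = 17*0 + 1 = 1.
  i=1: a_1=1, p_1 = 1*17 + 1 = 18, q_1 = 1*1 + 0 = 1.
  i=2: a_2=4, p_2 = 4*18 + 17 = 89, q_2 = 4*1 + 1 = 5.
  i=3: a_3=1, p_3 = 1*89 + 18 = 107, q_3 = 1*5 + 1 = 6.
Check: 107^2 - 318*6^2 = 11449 - 11448 = 1, so (x, y) = (107, 6) solves the equation, and by the theorem it is the least positive solution.

(x, y) = (107, 6)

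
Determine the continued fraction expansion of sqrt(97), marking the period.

[9; (1, 5, 1, 1, 1, 1, 1, 1, 5, 1, 18)]

Write x_i = (sqrt(97) + m_i)/d_i with (m_0, d_0) = (0, 1). a_0 = floor(sqrt(97)) = 9, since 9^2 = 81 <= 97 < 100 = 10^2.
Iterate m_{i+1} = d_i*a_i - m_i, d_{i+1} = (97 - m_{i+1}^2)/d_i, a_{i+1} = floor((a_0 + m_{i+1})/d_{i+1}):
  m_1 = 1*9 - 0 = 9, d_1 = (97 - 9^2)/1 = 16/1 = 16, a_1 = floor((9 + 9)/16) = 1.
  m_2 = 16*1 - 9 = 7, d_2 = (97 - 7^2)/16 = 48/16 = 3, a_2 = floor((9 + 7)/3) = 5.
  m_3 = 3*5 - 7 = 8, d_3 = (97 - 8^2)/3 = 33/3 = 11, a_3 = floor((9 + 8)/11) = 1.
  m_4 = 11*1 - 8 = 3, d_4 = (97 - 3^2)/11 = 88/11 = 8, a_4 = floor((9 + 3)/8) = 1.
  m_5 = 8*1 - 3 = 5, d_5 = (97 - 5^2)/8 = 72/8 = 9, a_5 = floor((9 + 5)/9) = 1.
  m_6 = 9*1 - 5 = 4, d_6 = (97 - 4^2)/9 = 81/9 = 9, a_6 = floor((9 + 4)/9) = 1.
  m_7 = 9*1 - 4 = 5, d_7 = (97 - 5^2)/9 = 72/9 = 8, a_7 = floor((9 + 5)/8) = 1.
  m_8 = 8*1 - 5 = 3, d_8 = (97 - 3^2)/8 = 88/8 = 11, a_8 = floor((9 + 3)/11) = 1.
  m_9 = 11*1 - 3 = 8, d_9 = (97 - 8^2)/11 = 33/11 = 3, a_9 = floor((9 + 8)/3) = 5.
  m_10 = 3*5 - 8 = 7, d_10 = (97 - 7^2)/3 = 48/3 = 16, a_10 = floor((9 + 7)/16) = 1.
  m_11 = 16*1 - 7 = 9, d_11 = (97 - 9^2)/16 = 16/16 = 1, a_11 = floor((9 + 9)/1) = 18.
  m_12 = 1*18 - 9 = 9, d_12 = (97 - 9^2)/1 = 16/1 = 16: (m_12, d_12) = (m_1, d_1) = (9, 16), so from here the quotients repeat a_1, ..., a_11; the period length is 11.
Hence the expansion of sqrt(97) is a_0 = 9 followed by the repeating block 1, 5, 1, 1, 1, 1, 1, 1, 5, 1, 18 (period 11).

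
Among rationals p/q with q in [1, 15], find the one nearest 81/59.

11/8

Expand x = 81/59 as a continued fraction with the Euclidean algorithm:
  81 = 1*59 + 22, so a_0 = 1.
  59 = 2*22 + 15, so a_1 = 2.
  22 = 1*15 + 7, so a_2 = 1.
  15 = 2*7 + 1, so a_3 = 2.
  7 = 7*1 + 0, so a_4 = 7.
so x = [1; 2, 1, 2, 7].
Convergents (p_i = a_i*p_{i-1} + p_{i-2}, q_i = a_i*q_{i-1} + q_{i-2} with p_{-2}=0, p_{-1}=1, q_{-2}=1, q_{-1}=0), until the denominator exceeds 15:
  i=0: a_0=1, p_0 = 1*1 + 0 = 1, q_0 = 1*0 + 1 = 1.
  i=1: a_1=2, p_1 = 2*1 + 1 = 3, q_1 = 2*1 + 0 = 2.
  i=2: a_2=1, p_2 = 1*3 + 1 = 4, q_2 = 1*2 + 1 = 3.
  i=3: a_3=2, p_3 = 2*4 + 3 = 11, q_3 = 2*3 + 2 = 8.
  i=4: a_4=7, p_4 = 7*11 + 4 = 81, q_4 = 7*8 + 3 = 59.
q_4 = 59 > 15, so the last convergent with denominator <= 15 is p_3/q_3 = 11/8.
The closest fraction with denominator <= 15 is either p_3/q_3 or the intermediate fraction (k*p_3 + p_2)/(k*q_3 + q_2) with the largest k >= 1 whose denominator stays <= 15; these approach x as k grows, and every other convergent or intermediate fraction in range is farther away.
Largest k: floor((15 - q_2)/q_3) = floor((15 - 3)/8) = 1.
That gives (1*11 + 4)/(1*8 + 3) = 15/11.
Compare the errors: |x - 11/8| = |81*8 - 11*59|/(59*8) = 1/472, and |x - 15/11| = |81*11 - 15*59|/(59*11) = 6/649.
Cross-multiplying, 1*649 = 649 < 2832 = 6*472, so 1/472 is smaller: the convergent 11/8 is closer to x than 15/11.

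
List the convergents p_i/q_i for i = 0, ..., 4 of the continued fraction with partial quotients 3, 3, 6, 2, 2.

Using the convergent recurrence p_i = a_i*p_{i-1} + p_{i-2}, q_i = a_i*q_{i-1} + q_{i-2} with p_{-2}=0, p_{-1}=1, q_{-2}=1, q_{-1}=0:
  i=0: a_0=3, p_0 = 3*1 + 0 = 3, q_0 = 3*0 + 1 = 1.
  i=1: a_1=3, p_1 = 3*3 + 1 = 10, q_1 = 3*1 + 0 = 3.
  i=2: a_2=6, p_2 = 6*10 + 3 = 63, q_2 = 6*3 + 1 = 19.
  i=3: a_3=2, p_3 = 2*63 + 10 = 136, q_3 = 2*19 + 3 = 41.
  i=4: a_4=2, p_4 = 2*136 + 63 = 335, q_4 = 2*41 + 19 = 101.

3/1, 10/3, 63/19, 136/41, 335/101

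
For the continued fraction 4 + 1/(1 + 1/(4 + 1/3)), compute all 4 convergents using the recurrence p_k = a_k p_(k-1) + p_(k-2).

Using the convergent recurrence p_i = a_i*p_{i-1} + p_{i-2}, q_i = a_i*q_{i-1} + q_{i-2} with p_{-2}=0, p_{-1}=1, q_{-2}=1, q_{-1}=0:
  i=0: a_0=4, p_0 = 4*1 + 0 = 4, q_0 = 4*0 + 1 = 1.
  i=1: a_1=1, p_1 = 1*4 + 1 = 5, q_1 = 1*1 + 0 = 1.
  i=2: a_2=4, p_2 = 4*5 + 4 = 24, q_2 = 4*1 + 1 = 5.
  i=3: a_3=3, p_3 = 3*24 + 5 = 77, q_3 = 3*5 + 1 = 16.

4/1, 5/1, 24/5, 77/16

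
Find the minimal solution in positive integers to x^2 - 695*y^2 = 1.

First expand sqrt(695) as a continued fraction. With x_i = (sqrt(695) + m_i)/d_i and (m_0, d_0) = (0, 1): a_0 = floor(sqrt(695)) = 26, since 26^2 = 676 <= 695 < 729 = 27^2.
Iterate m_{i+1} = d_i*a_i - m_i, d_{i+1} = (695 - m_{i+1}^2)/d_i, a_{i+1} = floor((a_0 + m_{i+1})/d_{i+1}):
  m_1 = 1*26 - 0 = 26, d_1 = (695 - 26^2)/1 = 19/1 = 19, a_1 = floor((26 + 26)/19) = 2.
  m_2 = 19*2 - 26 = 12, d_2 = (695 - 12^2)/19 = 551/19 = 29, a_2 = floor((26 + 12)/29) = 1.
  m_3 = 29*1 - 12 = 17, d_3 = (695 - 17^2)/29 = 406/29 = 14, a_3 = floor((26 + 17)/14) = 3.
  m_4 = 14*3 - 17 = 25, d_4 = (695 - 25^2)/14 = 70/14 = 5, a_4 = floor((26 + 25)/5) = 10.
  m_5 = 5*10 - 25 = 25, d_5 = (695 - 25^2)/5 = 70/5 = 14, a_5 = floor((26 + 25)/14) = 3.
  m_6 = 14*3 - 25 = 17, d_6 = (695 - 17^2)/14 = 406/14 = 29, a_6 = floor((26 + 17)/29) = 1.
  m_7 = 29*1 - 17 = 12, d_7 = (695 - 12^2)/29 = 551/29 = 19, a_7 = floor((26 + 12)/19) = 2.
  m_8 = 19*2 - 12 = 26, d_8 = (695 - 26^2)/19 = 19/19 = 1, a_8 = floor((26 + 26)/1) = 52.
  m_9 = 1*52 - 26 = 26, d_9 = (695 - 26^2)/1 = 19/1 = 19: (m_9, d_9) = (m_1, d_1) = (26, 19), so from here the quotients repeat a_1, ..., a_8; the period length is 8.
So sqrt(695) = [26; (2, 1, 3, 10, 3, 1, 2, 52)] with period length k = 8.
k is even, so the fundamental solution of x^2 - 695y^2 = 1 is (p_{k-1}, q_{k-1}) = (p_7, q_7); compute convergents through index 7.
Convergents (p_i = a_i*p_{i-1} + p_{i-2}, q_i = a_i*q_{i-1} + q_{i-2} with p_{-2}=0, p_{-1}=1, q_{-2}=1, q_{-1}=0):
  i=0: a_0=26, p_0 = 26*1 + 0 = 26, q_0 = 26*0 + 1 = 1.
  i=1: a_1=2, p_1 = 2*26 + 1 = 53, q_1 = 2*1 + 0 = 2.
  i=2: a_2=1, p_2 = 1*53 + 26 = 79, q_2 = 1*2 + 1 = 3.
  i=3: a_3=3, p_3 = 3*79 + 53 = 290, q_3 = 3*3 + 2 = 11.
  i=4: a_4=10, p_4 = 10*290 + 79 = 2979, q_4 = 10*11 + 3 = 113.
  i=5: a_5=3, p_5 = 3*2979 + 290 = 9227, q_5 = 3*113 + 11 = 350.
  i=6: a_6=1, p_6 = 1*9227 + 2979 = 12206, q_6 = 1*350 + 113 = 463.
  i=7: a_7=2, p_7 = 2*12206 + 9227 = 33639, q_7 = 2*463 + 350 = 1276.
Check: 33639^2 - 695*1276^2 = 1131582321 - 1131582320 = 1, so (x, y) = (33639, 1276) solves the equation, and by the theorem it is the least positive solution.

(x, y) = (33639, 1276)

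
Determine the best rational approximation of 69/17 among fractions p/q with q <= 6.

Expand x = 69/17 as a continued fraction with the Euclidean algorithm:
  69 = 4*17 + 1, so a_0 = 4.
  17 = 17*1 + 0, so a_1 = 17.
so x = [4; 17].
Convergents (p_i = a_i*p_{i-1} + p_{i-2}, q_i = a_i*q_{i-1} + q_{i-2} with p_{-2}=0, p_{-1}=1, q_{-2}=1, q_{-1}=0), until the denominator exceeds 6:
  i=0: a_0=4, p_0 = 4*1 + 0 = 4, q_0 = 4*0 + 1 = 1.
  i=1: a_1=17, p_1 = 17*4 + 1 = 69, q_1 = 17*1 + 0 = 17.
q_1 = 17 > 6, so the last convergent with denominator <= 6 is p_0/q_0 = 4/1.
The closest fraction with denominator <= 6 is either p_0/q_0 or the intermediate fraction (k*p_0 + p_{-1})/(k*q_0 + q_{-1}) with the largest k >= 1 whose denominator stays <= 6; these approach x as k grows, and every other convergent or intermediate fraction in range is farther away.
Largest k: floor((6 - q_{-1})/q_0) = floor((6 - 0)/1) = 6 (using the seeds p_{-1} = 1, q_{-1} = 0).
That gives (6*4 + 1)/(6*1 + 0) = 25/6.
Compare the errors: |x - 4/1| = |69*1 - 4*17|/(17*1) = 1/17, and |x - 25/6| = |69*6 - 25*17|/(17*6) = 11/102.
Cross-multiplying, 1*102 = 102 < 187 = 11*17, so 1/17 is smaller: the convergent 4/1 is closer to x than 25/6.

4/1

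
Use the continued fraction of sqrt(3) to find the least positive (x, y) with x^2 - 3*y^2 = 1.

(x, y) = (2, 1)

First expand sqrt(3) as a continued fraction. With x_i = (sqrt(3) + m_i)/d_i and (m_0, d_0) = (0, 1): a_0 = floor(sqrt(3)) = 1, since 1^2 = 1 <= 3 < 4 = 2^2.
Iterate m_{i+1} = d_i*a_i - m_i, d_{i+1} = (3 - m_{i+1}^2)/d_i, a_{i+1} = floor((a_0 + m_{i+1})/d_{i+1}):
  m_1 = 1*1 - 0 = 1, d_1 = (3 - 1^2)/1 = 2/1 = 2, a_1 = floor((1 + 1)/2) = 1.
  m_2 = 2*1 - 1 = 1, d_2 = (3 - 1^2)/2 = 2/2 = 1, a_2 = floor((1 + 1)/1) = 2.
  m_3 = 1*2 - 1 = 1, d_3 = (3 - 1^2)/1 = 2/1 = 2: (m_3, d_3) = (m_1, d_1) = (1, 2), so from here the quotients repeat a_1, a_2; the period length is 2.
So sqrt(3) = [1; (1, 2)] with period length k = 2.
k is even, so the fundamental solution of x^2 - 3y^2 = 1 is (p_{k-1}, q_{k-1}) = (p_1, q_1); compute convergents through index 1.
Convergents (p_i = a_i*p_{i-1} + p_{i-2}, q_i = a_i*q_{i-1} + q_{i-2} with p_{-2}=0, p_{-1}=1, q_{-2}=1, q_{-1}=0):
  i=0: a_0=1, p_0 = 1*1 + 0 = 1, q_0 = 1*0 + 1 = 1.
  i=1: a_1=1, p_1 = 1*1 + 1 = 2, q_1 = 1*1 + 0 = 1.
Check: 2^2 - 3*1^2 = 4 - 3 = 1, so (x, y) = (2, 1) solves the equation, and by the theorem it is the least positive solution.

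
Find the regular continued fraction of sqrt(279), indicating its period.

Write x_i = (sqrt(279) + m_i)/d_i with (m_0, d_0) = (0, 1). a_0 = floor(sqrt(279)) = 16, since 16^2 = 256 <= 279 < 289 = 17^2.
Iterate m_{i+1} = d_i*a_i - m_i, d_{i+1} = (279 - m_{i+1}^2)/d_i, a_{i+1} = floor((a_0 + m_{i+1})/d_{i+1}):
  m_1 = 1*16 - 0 = 16, d_1 = (279 - 16^2)/1 = 23/1 = 23, a_1 = floor((16 + 16)/23) = 1.
  m_2 = 23*1 - 16 = 7, d_2 = (279 - 7^2)/23 = 230/23 = 10, a_2 = floor((16 + 7)/10) = 2.
  m_3 = 10*2 - 7 = 13, d_3 = (279 - 13^2)/10 = 110/10 = 11, a_3 = floor((16 + 13)/11) = 2.
  m_4 = 11*2 - 13 = 9, d_4 = (279 - 9^2)/11 = 198/11 = 18, a_4 = floor((16 + 9)/18) = 1.
  m_5 = 18*1 - 9 = 9, d_5 = (279 - 9^2)/18 = 198/18 = 11, a_5 = floor((16 + 9)/11) = 2.
  m_6 = 11*2 - 9 = 13, d_6 = (279 - 13^2)/11 = 110/11 = 10, a_6 = floor((16 + 13)/10) = 2.
  m_7 = 10*2 - 13 = 7, d_7 = (279 - 7^2)/10 = 230/10 = 23, a_7 = floor((16 + 7)/23) = 1.
  m_8 = 23*1 - 7 = 16, d_8 = (279 - 16^2)/23 = 23/23 = 1, a_8 = floor((16 + 16)/1) = 32.
  m_9 = 1*32 - 16 = 16, d_9 = (279 - 16^2)/1 = 23/1 = 23: (m_9, d_9) = (m_1, d_1) = (16, 23), so from here the quotients repeat a_1, ..., a_8; the period length is 8.
Hence the expansion of sqrt(279) is a_0 = 16 followed by the repeating block 1, 2, 2, 1, 2, 2, 1, 32 (period 8).

[16; (1, 2, 2, 1, 2, 2, 1, 32)]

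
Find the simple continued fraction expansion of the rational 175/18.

[9; 1, 2, 1, 1, 2]

Run the Euclidean algorithm on 175 and 18; the successive quotients are the partial quotients a_0, a_1, ... (each step inverts the fractional part left over by the previous one):
  175 = 9*18 + 13, so a_0 = 9.
  18 = 1*13 + 5, so a_1 = 1.
  13 = 2*5 + 3, so a_2 = 2.
  5 = 1*3 + 2, so a_3 = 1.
  3 = 1*2 + 1, so a_4 = 1.
  2 = 2*1 + 0, so a_5 = 2.
The remainder reaches 0 after 6 divisions, so the expansion has 6 partial quotients, read off in order.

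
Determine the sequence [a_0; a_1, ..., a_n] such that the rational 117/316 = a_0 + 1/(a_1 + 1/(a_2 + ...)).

[0; 2, 1, 2, 2, 1, 11]

Run the Euclidean algorithm on 117 and 316; the successive quotients are the partial quotients a_0, a_1, ... (each step inverts the fractional part left over by the previous one):
  117 = 0*316 + 117, so a_0 = 0.
  316 = 2*117 + 82, so a_1 = 2.
  117 = 1*82 + 35, so a_2 = 1.
  82 = 2*35 + 12, so a_3 = 2.
  35 = 2*12 + 11, so a_4 = 2.
  12 = 1*11 + 1, so a_5 = 1.
  11 = 11*1 + 0, so a_6 = 11.
The remainder reaches 0 after 7 divisions, so the expansion has 7 partial quotients, read off in order.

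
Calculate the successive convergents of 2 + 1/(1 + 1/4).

Using the convergent recurrence p_i = a_i*p_{i-1} + p_{i-2}, q_i = a_i*q_{i-1} + q_{i-2} with p_{-2}=0, p_{-1}=1, q_{-2}=1, q_{-1}=0:
  i=0: a_0=2, p_0 = 2*1 + 0 = 2, q_0 = 2*0 + 1 = 1.
  i=1: a_1=1, p_1 = 1*2 + 1 = 3, q_1 = 1*1 + 0 = 1.
  i=2: a_2=4, p_2 = 4*3 + 2 = 14, q_2 = 4*1 + 1 = 5.

2/1, 3/1, 14/5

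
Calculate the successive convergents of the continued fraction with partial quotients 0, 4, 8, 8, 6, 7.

Using the convergent recurrence p_i = a_i*p_{i-1} + p_{i-2}, q_i = a_i*q_{i-1} + q_{i-2} with p_{-2}=0, p_{-1}=1, q_{-2}=1, q_{-1}=0:
  i=0: a_0=0, p_0 = 0*1 + 0 = 0, q_0 = 0*0 + 1 = 1.
  i=1: a_1=4, p_1 = 4*0 + 1 = 1, q_1 = 4*1 + 0 = 4.
  i=2: a_2=8, p_2 = 8*1 + 0 = 8, q_2 = 8*4 + 1 = 33.
  i=3: a_3=8, p_3 = 8*8 + 1 = 65, q_3 = 8*33 + 4 = 268.
  i=4: a_4=6, p_4 = 6*65 + 8 = 398, q_4 = 6*268 + 33 = 1641.
  i=5: a_5=7, p_5 = 7*398 + 65 = 2851, q_5 = 7*1641 + 268 = 11755.

0/1, 1/4, 8/33, 65/268, 398/1641, 2851/11755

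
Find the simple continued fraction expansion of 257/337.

[0; 1, 3, 4, 1, 2, 2, 2]

Run the Euclidean algorithm on 257 and 337; the successive quotients are the partial quotients a_0, a_1, ... (each step inverts the fractional part left over by the previous one):
  257 = 0*337 + 257, so a_0 = 0.
  337 = 1*257 + 80, so a_1 = 1.
  257 = 3*80 + 17, so a_2 = 3.
  80 = 4*17 + 12, so a_3 = 4.
  17 = 1*12 + 5, so a_4 = 1.
  12 = 2*5 + 2, so a_5 = 2.
  5 = 2*2 + 1, so a_6 = 2.
  2 = 2*1 + 0, so a_7 = 2.
The remainder reaches 0 after 8 divisions, so the expansion has 8 partial quotients, read off in order.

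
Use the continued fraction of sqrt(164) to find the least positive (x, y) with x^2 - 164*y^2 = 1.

(x, y) = (2049, 160)

First expand sqrt(164) as a continued fraction. With x_i = (sqrt(164) + m_i)/d_i and (m_0, d_0) = (0, 1): a_0 = floor(sqrt(164)) = 12, since 12^2 = 144 <= 164 < 169 = 13^2.
Iterate m_{i+1} = d_i*a_i - m_i, d_{i+1} = (164 - m_{i+1}^2)/d_i, a_{i+1} = floor((a_0 + m_{i+1})/d_{i+1}):
  m_1 = 1*12 - 0 = 12, d_1 = (164 - 12^2)/1 = 20/1 = 20, a_1 = floor((12 + 12)/20) = 1.
  m_2 = 20*1 - 12 = 8, d_2 = (164 - 8^2)/20 = 100/20 = 5, a_2 = floor((12 + 8)/5) = 4.
  m_3 = 5*4 - 8 = 12, d_3 = (164 - 12^2)/5 = 20/5 = 4, a_3 = floor((12 + 12)/4) = 6.
  m_4 = 4*6 - 12 = 12, d_4 = (164 - 12^2)/4 = 20/4 = 5, a_4 = floor((12 + 12)/5) = 4.
  m_5 = 5*4 - 12 = 8, d_5 = (164 - 8^2)/5 = 100/5 = 20, a_5 = floor((12 + 8)/20) = 1.
  m_6 = 20*1 - 8 = 12, d_6 = (164 - 12^2)/20 = 20/20 = 1, a_6 = floor((12 + 12)/1) = 24.
  m_7 = 1*24 - 12 = 12, d_7 = (164 - 12^2)/1 = 20/1 = 20: (m_7, d_7) = (m_1, d_1) = (12, 20), so from here the quotients repeat a_1, ..., a_6; the period length is 6.
So sqrt(164) = [12; (1, 4, 6, 4, 1, 24)] with period length k = 6.
k is even, so the fundamental solution of x^2 - 164y^2 = 1 is (p_{k-1}, q_{k-1}) = (p_5, q_5); compute convergents through index 5.
Convergents (p_i = a_i*p_{i-1} + p_{i-2}, q_i = a_i*q_{i-1} + q_{i-2} with p_{-2}=0, p_{-1}=1, q_{-2}=1, q_{-1}=0):
  i=0: a_0=12, p_0 = 12*1 + 0 = 12, q_0 = 12*0 + 1 = 1.
  i=1: a_1=1, p_1 = 1*12 + 1 = 13, q_1 = 1*1 + 0 = 1.
  i=2: a_2=4, p_2 = 4*13 + 12 = 64, q_2 = 4*1 + 1 = 5.
  i=3: a_3=6, p_3 = 6*64 + 13 = 397, q_3 = 6*5 + 1 = 31.
  i=4: a_4=4, p_4 = 4*397 + 64 = 1652, q_4 = 4*31 + 5 = 129.
  i=5: a_5=1, p_5 = 1*1652 + 397 = 2049, q_5 = 1*129 + 31 = 160.
Check: 2049^2 - 164*160^2 = 4198401 - 4198400 = 1, so (x, y) = (2049, 160) solves the equation, and by the theorem it is the least positive solution.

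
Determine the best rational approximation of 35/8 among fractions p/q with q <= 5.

22/5

Expand x = 35/8 as a continued fraction with the Euclidean algorithm:
  35 = 4*8 + 3, so a_0 = 4.
  8 = 2*3 + 2, so a_1 = 2.
  3 = 1*2 + 1, so a_2 = 1.
  2 = 2*1 + 0, so a_3 = 2.
so x = [4; 2, 1, 2].
Convergents (p_i = a_i*p_{i-1} + p_{i-2}, q_i = a_i*q_{i-1} + q_{i-2} with p_{-2}=0, p_{-1}=1, q_{-2}=1, q_{-1}=0), until the denominator exceeds 5:
  i=0: a_0=4, p_0 = 4*1 + 0 = 4, q_0 = 4*0 + 1 = 1.
  i=1: a_1=2, p_1 = 2*4 + 1 = 9, q_1 = 2*1 + 0 = 2.
  i=2: a_2=1, p_2 = 1*9 + 4 = 13, q_2 = 1*2 + 1 = 3.
  i=3: a_3=2, p_3 = 2*13 + 9 = 35, q_3 = 2*3 + 2 = 8.
q_3 = 8 > 5, so the last convergent with denominator <= 5 is p_2/q_2 = 13/3.
The closest fraction with denominator <= 5 is either p_2/q_2 or the intermediate fraction (k*p_2 + p_1)/(k*q_2 + q_1) with the largest k >= 1 whose denominator stays <= 5; these approach x as k grows, and every other convergent or intermediate fraction in range is farther away.
Largest k: floor((5 - q_1)/q_2) = floor((5 - 2)/3) = 1.
That gives (1*13 + 9)/(1*3 + 2) = 22/5.
Compare the errors: |x - 13/3| = |35*3 - 13*8|/(8*3) = 1/24, and |x - 22/5| = |35*5 - 22*8|/(8*5) = 1/40.
Cross-multiplying, 1*24 = 24 < 40 = 1*40, so 1/40 is smaller: the intermediate fraction 22/5 is closer to x than 13/3.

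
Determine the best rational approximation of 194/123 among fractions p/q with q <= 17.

11/7

Expand x = 194/123 as a continued fraction with the Euclidean algorithm:
  194 = 1*123 + 71, so a_0 = 1.
  123 = 1*71 + 52, so a_1 = 1.
  71 = 1*52 + 19, so a_2 = 1.
  52 = 2*19 + 14, so a_3 = 2.
  19 = 1*14 + 5, so a_4 = 1.
  14 = 2*5 + 4, so a_5 = 2.
  5 = 1*4 + 1, so a_6 = 1.
  4 = 4*1 + 0, so a_7 = 4.
so x = [1; 1, 1, 2, 1, 2, 1, 4].
Convergents (p_i = a_i*p_{i-1} + p_{i-2}, q_i = a_i*q_{i-1} + q_{i-2} with p_{-2}=0, p_{-1}=1, q_{-2}=1, q_{-1}=0), until the denominator exceeds 17:
  i=0: a_0=1, p_0 = 1*1 + 0 = 1, q_0 = 1*0 + 1 = 1.
  i=1: a_1=1, p_1 = 1*1 + 1 = 2, q_1 = 1*1 + 0 = 1.
  i=2: a_2=1, p_2 = 1*2 + 1 = 3, q_2 = 1*1 + 1 = 2.
  i=3: a_3=2, p_3 = 2*3 + 2 = 8, q_3 = 2*2 + 1 = 5.
  i=4: a_4=1, p_4 = 1*8 + 3 = 11, q_4 = 1*5 + 2 = 7.
  i=5: a_5=2, p_5 = 2*11 + 8 = 30, q_5 = 2*7 + 5 = 19.
q_5 = 19 > 17, so the last convergent with denominator <= 17 is p_4/q_4 = 11/7.
The closest fraction with denominator <= 17 is either p_4/q_4 or the intermediate fraction (k*p_4 + p_3)/(k*q_4 + q_3) with the largest k >= 1 whose denominator stays <= 17; these approach x as k grows, and every other convergent or intermediate fraction in range is farther away.
Largest k: floor((17 - q_3)/q_4) = floor((17 - 5)/7) = 1.
That gives (1*11 + 8)/(1*7 + 5) = 19/12.
Compare the errors: |x - 11/7| = |194*7 - 11*123|/(123*7) = 5/861, and |x - 19/12| = |194*12 - 19*123|/(123*12) = 9/1476.
Cross-multiplying, 5*1476 = 7380 < 7749 = 9*861, so 5/861 is smaller: the convergent 11/7 is closer to x than 19/12.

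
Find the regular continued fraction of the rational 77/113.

[0; 1, 2, 7, 5]

Run the Euclidean algorithm on 77 and 113; the successive quotients are the partial quotients a_0, a_1, ... (each step inverts the fractional part left over by the previous one):
  77 = 0*113 + 77, so a_0 = 0.
  113 = 1*77 + 36, so a_1 = 1.
  77 = 2*36 + 5, so a_2 = 2.
  36 = 7*5 + 1, so a_3 = 7.
  5 = 5*1 + 0, so a_4 = 5.
The remainder reaches 0 after 5 divisions, so the expansion has 5 partial quotients, read off in order.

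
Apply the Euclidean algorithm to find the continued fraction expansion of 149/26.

Run the Euclidean algorithm on 149 and 26; the successive quotients are the partial quotients a_0, a_1, ... (each step inverts the fractional part left over by the previous one):
  149 = 5*26 + 19, so a_0 = 5.
  26 = 1*19 + 7, so a_1 = 1.
  19 = 2*7 + 5, so a_2 = 2.
  7 = 1*5 + 2, so a_3 = 1.
  5 = 2*2 + 1, so a_4 = 2.
  2 = 2*1 + 0, so a_5 = 2.
The remainder reaches 0 after 6 divisions, so the expansion has 6 partial quotients, read off in order.

[5; 1, 2, 1, 2, 2]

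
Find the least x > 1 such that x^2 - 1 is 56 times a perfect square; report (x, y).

(x, y) = (15, 2)

First expand sqrt(56) as a continued fraction. With x_i = (sqrt(56) + m_i)/d_i and (m_0, d_0) = (0, 1): a_0 = floor(sqrt(56)) = 7, since 7^2 = 49 <= 56 < 64 = 8^2.
Iterate m_{i+1} = d_i*a_i - m_i, d_{i+1} = (56 - m_{i+1}^2)/d_i, a_{i+1} = floor((a_0 + m_{i+1})/d_{i+1}):
  m_1 = 1*7 - 0 = 7, d_1 = (56 - 7^2)/1 = 7/1 = 7, a_1 = floor((7 + 7)/7) = 2.
  m_2 = 7*2 - 7 = 7, d_2 = (56 - 7^2)/7 = 7/7 = 1, a_2 = floor((7 + 7)/1) = 14.
  m_3 = 1*14 - 7 = 7, d_3 = (56 - 7^2)/1 = 7/1 = 7: (m_3, d_3) = (m_1, d_1) = (7, 7), so from here the quotients repeat a_1, a_2; the period length is 2.
So sqrt(56) = [7; (2, 14)] with period length k = 2.
k is even, so the fundamental solution of x^2 - 56y^2 = 1 is (p_{k-1}, q_{k-1}) = (p_1, q_1); compute convergents through index 1.
Convergents (p_i = a_i*p_{i-1} + p_{i-2}, q_i = a_i*q_{i-1} + q_{i-2} with p_{-2}=0, p_{-1}=1, q_{-2}=1, q_{-1}=0):
  i=0: a_0=7, p_0 = 7*1 + 0 = 7, q_0 = 7*0 + 1 = 1.
  i=1: a_1=2, p_1 = 2*7 + 1 = 15, q_1 = 2*1 + 0 = 2.
Check: 15^2 - 56*2^2 = 225 - 224 = 1, so (x, y) = (15, 2) solves the equation, and by the theorem it is the least positive solution.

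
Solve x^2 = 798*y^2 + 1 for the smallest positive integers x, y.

(x, y) = (113, 4)

First expand sqrt(798) as a continued fraction. With x_i = (sqrt(798) + m_i)/d_i and (m_0, d_0) = (0, 1): a_0 = floor(sqrt(798)) = 28, since 28^2 = 784 <= 798 < 841 = 29^2.
Iterate m_{i+1} = d_i*a_i - m_i, d_{i+1} = (798 - m_{i+1}^2)/d_i, a_{i+1} = floor((a_0 + m_{i+1})/d_{i+1}):
  m_1 = 1*28 - 0 = 28, d_1 = (798 - 28^2)/1 = 14/1 = 14, a_1 = floor((28 + 28)/14) = 4.
  m_2 = 14*4 - 28 = 28, d_2 = (798 - 28^2)/14 = 14/14 = 1, a_2 = floor((28 + 28)/1) = 56.
  m_3 = 1*56 - 28 = 28, d_3 = (798 - 28^2)/1 = 14/1 = 14: (m_3, d_3) = (m_1, d_1) = (28, 14), so from here the quotients repeat a_1, a_2; the period length is 2.
So sqrt(798) = [28; (4, 56)] with period length k = 2.
k is even, so the fundamental solution of x^2 - 798y^2 = 1 is (p_{k-1}, q_{k-1}) = (p_1, q_1); compute convergents through index 1.
Convergents (p_i = a_i*p_{i-1} + p_{i-2}, q_i = a_i*q_{i-1} + q_{i-2} with p_{-2}=0, p_{-1}=1, q_{-2}=1, q_{-1}=0):
  i=0: a_0=28, p_0 = 28*1 + 0 = 28, q_0 = 28*0 + 1 = 1.
  i=1: a_1=4, p_1 = 4*28 + 1 = 113, q_1 = 4*1 + 0 = 4.
Check: 113^2 - 798*4^2 = 12769 - 12768 = 1, so (x, y) = (113, 4) solves the equation, and by the theorem it is the least positive solution.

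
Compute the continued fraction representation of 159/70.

Run the Euclidean algorithm on 159 and 70; the successive quotients are the partial quotients a_0, a_1, ... (each step inverts the fractional part left over by the previous one):
  159 = 2*70 + 19, so a_0 = 2.
  70 = 3*19 + 13, so a_1 = 3.
  19 = 1*13 + 6, so a_2 = 1.
  13 = 2*6 + 1, so a_3 = 2.
  6 = 6*1 + 0, so a_4 = 6.
The remainder reaches 0 after 5 divisions, so the expansion has 5 partial quotients, read off in order.

[2; 3, 1, 2, 6]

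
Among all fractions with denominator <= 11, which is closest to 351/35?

10/1

Expand x = 351/35 as a continued fraction with the Euclidean algorithm:
  351 = 10*35 + 1, so a_0 = 10.
  35 = 35*1 + 0, so a_1 = 35.
so x = [10; 35].
Convergents (p_i = a_i*p_{i-1} + p_{i-2}, q_i = a_i*q_{i-1} + q_{i-2} with p_{-2}=0, p_{-1}=1, q_{-2}=1, q_{-1}=0), until the denominator exceeds 11:
  i=0: a_0=10, p_0 = 10*1 + 0 = 10, q_0 = 10*0 + 1 = 1.
  i=1: a_1=35, p_1 = 35*10 + 1 = 351, q_1 = 35*1 + 0 = 35.
q_1 = 35 > 11, so the last convergent with denominator <= 11 is p_0/q_0 = 10/1.
The closest fraction with denominator <= 11 is either p_0/q_0 or the intermediate fraction (k*p_0 + p_{-1})/(k*q_0 + q_{-1}) with the largest k >= 1 whose denominator stays <= 11; these approach x as k grows, and every other convergent or intermediate fraction in range is farther away.
Largest k: floor((11 - q_{-1})/q_0) = floor((11 - 0)/1) = 11 (using the seeds p_{-1} = 1, q_{-1} = 0).
That gives (11*10 + 1)/(11*1 + 0) = 111/11.
Compare the errors: |x - 10/1| = |351*1 - 10*35|/(35*1) = 1/35, and |x - 111/11| = |351*11 - 111*35|/(35*11) = 24/385.
Cross-multiplying, 1*385 = 385 < 840 = 24*35, so 1/35 is smaller: the convergent 10/1 is closer to x than 111/11.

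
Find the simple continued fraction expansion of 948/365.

Run the Euclidean algorithm on 948 and 365; the successive quotients are the partial quotients a_0, a_1, ... (each step inverts the fractional part left over by the previous one):
  948 = 2*365 + 218, so a_0 = 2.
  365 = 1*218 + 147, so a_1 = 1.
  218 = 1*147 + 71, so a_2 = 1.
  147 = 2*71 + 5, so a_3 = 2.
  71 = 14*5 + 1, so a_4 = 14.
  5 = 5*1 + 0, so a_5 = 5.
The remainder reaches 0 after 6 divisions, so the expansion has 6 partial quotients, read off in order.

[2; 1, 1, 2, 14, 5]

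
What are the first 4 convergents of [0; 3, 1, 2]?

Using the convergent recurrence p_i = a_i*p_{i-1} + p_{i-2}, q_i = a_i*q_{i-1} + q_{i-2} with p_{-2}=0, p_{-1}=1, q_{-2}=1, q_{-1}=0:
  i=0: a_0=0, p_0 = 0*1 + 0 = 0, q_0 = 0*0 + 1 = 1.
  i=1: a_1=3, p_1 = 3*0 + 1 = 1, q_1 = 3*1 + 0 = 3.
  i=2: a_2=1, p_2 = 1*1 + 0 = 1, q_2 = 1*3 + 1 = 4.
  i=3: a_3=2, p_3 = 2*1 + 1 = 3, q_3 = 2*4 + 3 = 11.

0/1, 1/3, 1/4, 3/11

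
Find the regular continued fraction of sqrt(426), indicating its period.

Write x_i = (sqrt(426) + m_i)/d_i with (m_0, d_0) = (0, 1). a_0 = floor(sqrt(426)) = 20, since 20^2 = 400 <= 426 < 441 = 21^2.
Iterate m_{i+1} = d_i*a_i - m_i, d_{i+1} = (426 - m_{i+1}^2)/d_i, a_{i+1} = floor((a_0 + m_{i+1})/d_{i+1}):
  m_1 = 1*20 - 0 = 20, d_1 = (426 - 20^2)/1 = 26/1 = 26, a_1 = floor((20 + 20)/26) = 1.
  m_2 = 26*1 - 20 = 6, d_2 = (426 - 6^2)/26 = 390/26 = 15, a_2 = floor((20 + 6)/15) = 1.
  m_3 = 15*1 - 6 = 9, d_3 = (426 - 9^2)/15 = 345/15 = 23, a_3 = floor((20 + 9)/23) = 1.
  m_4 = 23*1 - 9 = 14, d_4 = (426 - 14^2)/23 = 230/23 = 10, a_4 = floor((20 + 14)/10) = 3.
  m_5 = 10*3 - 14 = 16, d_5 = (426 - 16^2)/10 = 170/10 = 17, a_5 = floor((20 + 16)/17) = 2.
  m_6 = 17*2 - 16 = 18, d_6 = (426 - 18^2)/17 = 102/17 = 6, a_6 = floor((20 + 18)/6) = 6.
  m_7 = 6*6 - 18 = 18, d_7 = (426 - 18^2)/6 = 102/6 = 17, a_7 = floor((20 + 18)/17) = 2.
  m_8 = 17*2 - 18 = 16, d_8 = (426 - 16^2)/17 = 170/17 = 10, a_8 = floor((20 + 16)/10) = 3.
  m_9 = 10*3 - 16 = 14, d_9 = (426 - 14^2)/10 = 230/10 = 23, a_9 = floor((20 + 14)/23) = 1.
  m_10 = 23*1 - 14 = 9, d_10 = (426 - 9^2)/23 = 345/23 = 15, a_10 = floor((20 + 9)/15) = 1.
  m_11 = 15*1 - 9 = 6, d_11 = (426 - 6^2)/15 = 390/15 = 26, a_11 = floor((20 + 6)/26) = 1.
  m_12 = 26*1 - 6 = 20, d_12 = (426 - 20^2)/26 = 26/26 = 1, a_12 = floor((20 + 20)/1) = 40.
  m_13 = 1*40 - 20 = 20, d_13 = (426 - 20^2)/1 = 26/1 = 26: (m_13, d_13) = (m_1, d_1) = (20, 26), so from here the quotients repeat a_1, ..., a_12; the period length is 12.
Hence the expansion of sqrt(426) is a_0 = 20 followed by the repeating block 1, 1, 1, 3, 2, 6, 2, 3, 1, 1, 1, 40 (period 12).

[20; (1, 1, 1, 3, 2, 6, 2, 3, 1, 1, 1, 40)]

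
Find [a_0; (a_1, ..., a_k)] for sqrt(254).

Write x_i = (sqrt(254) + m_i)/d_i with (m_0, d_0) = (0, 1). a_0 = floor(sqrt(254)) = 15, since 15^2 = 225 <= 254 < 256 = 16^2.
Iterate m_{i+1} = d_i*a_i - m_i, d_{i+1} = (254 - m_{i+1}^2)/d_i, a_{i+1} = floor((a_0 + m_{i+1})/d_{i+1}):
  m_1 = 1*15 - 0 = 15, d_1 = (254 - 15^2)/1 = 29/1 = 29, a_1 = floor((15 + 15)/29) = 1.
  m_2 = 29*1 - 15 = 14, d_2 = (254 - 14^2)/29 = 58/29 = 2, a_2 = floor((15 + 14)/2) = 14.
  m_3 = 2*14 - 14 = 14, d_3 = (254 - 14^2)/2 = 58/2 = 29, a_3 = floor((15 + 14)/29) = 1.
  m_4 = 29*1 - 14 = 15, d_4 = (254 - 15^2)/29 = 29/29 = 1, a_4 = floor((15 + 15)/1) = 30.
  m_5 = 1*30 - 15 = 15, d_5 = (254 - 15^2)/1 = 29/1 = 29: (m_5, d_5) = (m_1, d_1) = (15, 29), so from here the quotients repeat a_1, ..., a_4; the period length is 4.
Hence the expansion of sqrt(254) is a_0 = 15 followed by the repeating block 1, 14, 1, 30 (period 4).

[15; (1, 14, 1, 30)]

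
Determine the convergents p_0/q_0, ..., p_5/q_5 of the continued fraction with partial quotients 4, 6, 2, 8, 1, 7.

4/1, 25/6, 54/13, 457/110, 511/123, 4034/971

Using the convergent recurrence p_i = a_i*p_{i-1} + p_{i-2}, q_i = a_i*q_{i-1} + q_{i-2} with p_{-2}=0, p_{-1}=1, q_{-2}=1, q_{-1}=0:
  i=0: a_0=4, p_0 = 4*1 + 0 = 4, q_0 = 4*0 + 1 = 1.
  i=1: a_1=6, p_1 = 6*4 + 1 = 25, q_1 = 6*1 + 0 = 6.
  i=2: a_2=2, p_2 = 2*25 + 4 = 54, q_2 = 2*6 + 1 = 13.
  i=3: a_3=8, p_3 = 8*54 + 25 = 457, q_3 = 8*13 + 6 = 110.
  i=4: a_4=1, p_4 = 1*457 + 54 = 511, q_4 = 1*110 + 13 = 123.
  i=5: a_5=7, p_5 = 7*511 + 457 = 4034, q_5 = 7*123 + 110 = 971.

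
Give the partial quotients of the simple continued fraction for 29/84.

Run the Euclidean algorithm on 29 and 84; the successive quotients are the partial quotients a_0, a_1, ... (each step inverts the fractional part left over by the previous one):
  29 = 0*84 + 29, so a_0 = 0.
  84 = 2*29 + 26, so a_1 = 2.
  29 = 1*26 + 3, so a_2 = 1.
  26 = 8*3 + 2, so a_3 = 8.
  3 = 1*2 + 1, so a_4 = 1.
  2 = 2*1 + 0, so a_5 = 2.
The remainder reaches 0 after 6 divisions, so the expansion has 6 partial quotients, read off in order.

[0; 2, 1, 8, 1, 2]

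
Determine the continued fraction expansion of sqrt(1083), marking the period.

[32; (1, 9, 1, 64)]

Write x_i = (sqrt(1083) + m_i)/d_i with (m_0, d_0) = (0, 1). a_0 = floor(sqrt(1083)) = 32, since 32^2 = 1024 <= 1083 < 1089 = 33^2.
Iterate m_{i+1} = d_i*a_i - m_i, d_{i+1} = (1083 - m_{i+1}^2)/d_i, a_{i+1} = floor((a_0 + m_{i+1})/d_{i+1}):
  m_1 = 1*32 - 0 = 32, d_1 = (1083 - 32^2)/1 = 59/1 = 59, a_1 = floor((32 + 32)/59) = 1.
  m_2 = 59*1 - 32 = 27, d_2 = (1083 - 27^2)/59 = 354/59 = 6, a_2 = floor((32 + 27)/6) = 9.
  m_3 = 6*9 - 27 = 27, d_3 = (1083 - 27^2)/6 = 354/6 = 59, a_3 = floor((32 + 27)/59) = 1.
  m_4 = 59*1 - 27 = 32, d_4 = (1083 - 32^2)/59 = 59/59 = 1, a_4 = floor((32 + 32)/1) = 64.
  m_5 = 1*64 - 32 = 32, d_5 = (1083 - 32^2)/1 = 59/1 = 59: (m_5, d_5) = (m_1, d_1) = (32, 59), so from here the quotients repeat a_1, ..., a_4; the period length is 4.
Hence the expansion of sqrt(1083) is a_0 = 32 followed by the repeating block 1, 9, 1, 64 (period 4).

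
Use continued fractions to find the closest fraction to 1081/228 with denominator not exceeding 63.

Expand x = 1081/228 as a continued fraction with the Euclidean algorithm:
  1081 = 4*228 + 169, so a_0 = 4.
  228 = 1*169 + 59, so a_1 = 1.
  169 = 2*59 + 51, so a_2 = 2.
  59 = 1*51 + 8, so a_3 = 1.
  51 = 6*8 + 3, so a_4 = 6.
  8 = 2*3 + 2, so a_5 = 2.
  3 = 1*2 + 1, so a_6 = 1.
  2 = 2*1 + 0, so a_7 = 2.
so x = [4; 1, 2, 1, 6, 2, 1, 2].
Convergents (p_i = a_i*p_{i-1} + p_{i-2}, q_i = a_i*q_{i-1} + q_{i-2} with p_{-2}=0, p_{-1}=1, q_{-2}=1, q_{-1}=0), until the denominator exceeds 63:
  i=0: a_0=4, p_0 = 4*1 + 0 = 4, q_0 = 4*0 + 1 = 1.
  i=1: a_1=1, p_1 = 1*4 + 1 = 5, q_1 = 1*1 + 0 = 1.
  i=2: a_2=2, p_2 = 2*5 + 4 = 14, q_2 = 2*1 + 1 = 3.
  i=3: a_3=1, p_3 = 1*14 + 5 = 19, q_3 = 1*3 + 1 = 4.
  i=4: a_4=6, p_4 = 6*19 + 14 = 128, q_4 = 6*4 + 3 = 27.
  i=5: a_5=2, p_5 = 2*128 + 19 = 275, q_5 = 2*27 + 4 = 58.
  i=6: a_6=1, p_6 = 1*275 + 128 = 403, q_6 = 1*58 + 27 = 85.
q_6 = 85 > 63, so the last convergent with denominator <= 63 is p_5/q_5 = 275/58.
The closest fraction with denominator <= 63 is either p_5/q_5 or the intermediate fraction (k*p_5 + p_4)/(k*q_5 + q_4) with the largest k >= 1 whose denominator stays <= 63; these approach x as k grows, and every other convergent or intermediate fraction in range is farther away.
Largest k: floor((63 - q_4)/q_5) = floor((63 - 27)/58) = 0.
Since k = 0, no intermediate fraction beyond p_5/q_5 has denominator <= 63, so the convergent 275/58 is the closest (its error is |1081*58 - 275*228|/(228*58) = 2/13224).

275/58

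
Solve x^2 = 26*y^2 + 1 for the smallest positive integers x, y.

First expand sqrt(26) as a continued fraction. With x_i = (sqrt(26) + m_i)/d_i and (m_0, d_0) = (0, 1): a_0 = floor(sqrt(26)) = 5, since 5^2 = 25 <= 26 < 36 = 6^2.
Iterate m_{i+1} = d_i*a_i - m_i, d_{i+1} = (26 - m_{i+1}^2)/d_i, a_{i+1} = floor((a_0 + m_{i+1})/d_{i+1}):
  m_1 = 1*5 - 0 = 5, d_1 = (26 - 5^2)/1 = 1/1 = 1, a_1 = floor((5 + 5)/1) = 10.
  m_2 = 1*10 - 5 = 5, d_2 = (26 - 5^2)/1 = 1/1 = 1: (m_2, d_2) = (m_1, d_1) = (5, 1), so from here the quotient a_1 repeats; the period length is 1.
So sqrt(26) = [5; (10)] with period length k = 1.
k is odd, so (p_{k-1}, q_{k-1}) only solves x^2 - 26y^2 = -1 and the fundamental solution of x^2 - 26y^2 = 1 is (p_{2k-1}, q_{2k-1}) = (p_1, q_1); compute convergents through index 1, running through the period twice.
Convergents (p_i = a_i*p_{i-1} + p_{i-2}, q_i = a_i*q_{i-1} + q_{i-2} with p_{-2}=0, p_{-1}=1, q_{-2}=1, q_{-1}=0):
  i=0: a_0=5, p_0 = 5*1 + 0 = 5, q_0 = 5*0 + 1 = 1.
  i=1: a_1=10, p_1 = 10*5 + 1 = 51, q_1 = 10*1 + 0 = 10.
Indeed p_0^2 - 26*q_0^2 = 25 - 26 = -1, not +1.
Check: 51^2 - 26*10^2 = 2601 - 2600 = 1, so (x, y) = (51, 10) solves the equation, and by the theorem it is the least positive solution.

(x, y) = (51, 10)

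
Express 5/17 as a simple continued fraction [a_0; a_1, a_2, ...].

Run the Euclidean algorithm on 5 and 17; the successive quotients are the partial quotients a_0, a_1, ... (each step inverts the fractional part left over by the previous one):
  5 = 0*17 + 5, so a_0 = 0.
  17 = 3*5 + 2, so a_1 = 3.
  5 = 2*2 + 1, so a_2 = 2.
  2 = 2*1 + 0, so a_3 = 2.
The remainder reaches 0 after 4 divisions, so the expansion has 4 partial quotients, read off in order.

[0; 3, 2, 2]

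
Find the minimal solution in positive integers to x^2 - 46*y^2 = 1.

(x, y) = (24335, 3588)

First expand sqrt(46) as a continued fraction. With x_i = (sqrt(46) + m_i)/d_i and (m_0, d_0) = (0, 1): a_0 = floor(sqrt(46)) = 6, since 6^2 = 36 <= 46 < 49 = 7^2.
Iterate m_{i+1} = d_i*a_i - m_i, d_{i+1} = (46 - m_{i+1}^2)/d_i, a_{i+1} = floor((a_0 + m_{i+1})/d_{i+1}):
  m_1 = 1*6 - 0 = 6, d_1 = (46 - 6^2)/1 = 10/1 = 10, a_1 = floor((6 + 6)/10) = 1.
  m_2 = 10*1 - 6 = 4, d_2 = (46 - 4^2)/10 = 30/10 = 3, a_2 = floor((6 + 4)/3) = 3.
  m_3 = 3*3 - 4 = 5, d_3 = (46 - 5^2)/3 = 21/3 = 7, a_3 = floor((6 + 5)/7) = 1.
  m_4 = 7*1 - 5 = 2, d_4 = (46 - 2^2)/7 = 42/7 = 6, a_4 = floor((6 + 2)/6) = 1.
  m_5 = 6*1 - 2 = 4, d_5 = (46 - 4^2)/6 = 30/6 = 5, a_5 = floor((6 + 4)/5) = 2.
  m_6 = 5*2 - 4 = 6, d_6 = (46 - 6^2)/5 = 10/5 = 2, a_6 = floor((6 + 6)/2) = 6.
  m_7 = 2*6 - 6 = 6, d_7 = (46 - 6^2)/2 = 10/2 = 5, a_7 = floor((6 + 6)/5) = 2.
  m_8 = 5*2 - 6 = 4, d_8 = (46 - 4^2)/5 = 30/5 = 6, a_8 = floor((6 + 4)/6) = 1.
  m_9 = 6*1 - 4 = 2, d_9 = (46 - 2^2)/6 = 42/6 = 7, a_9 = floor((6 + 2)/7) = 1.
  m_10 = 7*1 - 2 = 5, d_10 = (46 - 5^2)/7 = 21/7 = 3, a_10 = floor((6 + 5)/3) = 3.
  m_11 = 3*3 - 5 = 4, d_11 = (46 - 4^2)/3 = 30/3 = 10, a_11 = floor((6 + 4)/10) = 1.
  m_12 = 10*1 - 4 = 6, d_12 = (46 - 6^2)/10 = 10/10 = 1, a_12 = floor((6 + 6)/1) = 12.
  m_13 = 1*12 - 6 = 6, d_13 = (46 - 6^2)/1 = 10/1 = 10: (m_13, d_13) = (m_1, d_1) = (6, 10), so from here the quotients repeat a_1, ..., a_12; the period length is 12.
So sqrt(46) = [6; (1, 3, 1, 1, 2, 6, 2, 1, 1, 3, 1, 12)] with period length k = 12.
k is even, so the fundamental solution of x^2 - 46y^2 = 1 is (p_{k-1}, q_{k-1}) = (p_11, q_11); compute convergents through index 11.
Convergents (p_i = a_i*p_{i-1} + p_{i-2}, q_i = a_i*q_{i-1} + q_{i-2} with p_{-2}=0, p_{-1}=1, q_{-2}=1, q_{-1}=0):
  i=0: a_0=6, p_0 = 6*1 + 0 = 6, q_0 = 6*0 + 1 = 1.
  i=1: a_1=1, p_1 = 1*6 + 1 = 7, q_1 = 1*1 + 0 = 1.
  i=2: a_2=3, p_2 = 3*7 + 6 = 27, q_2 = 3*1 + 1 = 4.
  i=3: a_3=1, p_3 = 1*27 + 7 = 34, q_3 = 1*4 + 1 = 5.
  i=4: a_4=1, p_4 = 1*34 + 27 = 61, q_4 = 1*5 + 4 = 9.
  i=5: a_5=2, p_5 = 2*61 + 34 = 156, q_5 = 2*9 + 5 = 23.
  i=6: a_6=6, p_6 = 6*156 + 61 = 997, q_6 = 6*23 + 9 = 147.
  i=7: a_7=2, p_7 = 2*997 + 156 = 2150, q_7 = 2*147 + 23 = 317.
  i=8: a_8=1, p_8 = 1*2150 + 997 = 3147, q_8 = 1*317 + 147 = 464.
  i=9: a_9=1, p_9 = 1*3147 + 2150 = 5297, q_9 = 1*464 + 317 = 781.
  i=10: a_10=3, p_10 = 3*5297 + 3147 = 19038, q_10 = 3*781 + 464 = 2807.
  i=11: a_11=1, p_11 = 1*19038 + 5297 = 24335, q_11 = 1*2807 + 781 = 3588.
Check: 24335^2 - 46*3588^2 = 592192225 - 592192224 = 1, so (x, y) = (24335, 3588) solves the equation, and by the theorem it is the least positive solution.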